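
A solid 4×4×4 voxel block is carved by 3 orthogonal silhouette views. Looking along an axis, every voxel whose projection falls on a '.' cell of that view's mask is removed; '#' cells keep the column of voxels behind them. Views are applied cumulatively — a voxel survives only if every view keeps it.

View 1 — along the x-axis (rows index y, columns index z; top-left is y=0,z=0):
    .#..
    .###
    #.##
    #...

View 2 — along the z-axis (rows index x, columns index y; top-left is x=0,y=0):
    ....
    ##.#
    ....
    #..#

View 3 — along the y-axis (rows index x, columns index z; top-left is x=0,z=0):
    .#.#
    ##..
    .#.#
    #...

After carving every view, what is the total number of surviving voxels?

remaining voxels: 4

start: 4×4×4 = 64 voxels
after view 1 [x-axis, 8 of 16 cells solid] → remaining = 32
after view 2 [z-axis, 5 of 16 cells solid] → remaining = 7
after view 3 [y-axis, 7 of 16 cells solid] → remaining = 4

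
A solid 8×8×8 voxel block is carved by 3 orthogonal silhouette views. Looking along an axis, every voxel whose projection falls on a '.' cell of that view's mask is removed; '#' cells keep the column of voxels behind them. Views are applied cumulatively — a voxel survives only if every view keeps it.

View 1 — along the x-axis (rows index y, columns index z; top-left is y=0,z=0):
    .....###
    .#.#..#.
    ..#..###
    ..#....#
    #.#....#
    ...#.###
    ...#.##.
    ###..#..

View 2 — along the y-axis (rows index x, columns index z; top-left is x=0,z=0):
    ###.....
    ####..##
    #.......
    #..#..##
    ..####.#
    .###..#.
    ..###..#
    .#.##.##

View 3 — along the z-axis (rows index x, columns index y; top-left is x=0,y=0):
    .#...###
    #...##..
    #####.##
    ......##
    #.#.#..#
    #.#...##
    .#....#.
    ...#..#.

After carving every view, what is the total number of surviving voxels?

initial block: 8^3 = 512
after view 1 [x-axis, 26 of 64 cells solid] → remaining = 208
after view 2 [y-axis, 32 of 64 cells solid] → remaining = 104
after view 3 [z-axis, 28 of 64 cells solid] → remaining = 38

38 voxels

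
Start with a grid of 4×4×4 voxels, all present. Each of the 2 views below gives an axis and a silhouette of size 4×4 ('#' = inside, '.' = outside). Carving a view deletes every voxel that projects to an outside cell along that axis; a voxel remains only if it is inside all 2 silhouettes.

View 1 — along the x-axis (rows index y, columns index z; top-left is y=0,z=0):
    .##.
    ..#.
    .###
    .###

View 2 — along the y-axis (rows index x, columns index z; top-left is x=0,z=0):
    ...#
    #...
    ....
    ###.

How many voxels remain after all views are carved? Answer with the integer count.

start: 4×4×4 = 64 voxels
[1] x-view keeps 9 columns → grid now 36
[2] y-view keeps 5 columns → grid now 9

remaining voxels: 9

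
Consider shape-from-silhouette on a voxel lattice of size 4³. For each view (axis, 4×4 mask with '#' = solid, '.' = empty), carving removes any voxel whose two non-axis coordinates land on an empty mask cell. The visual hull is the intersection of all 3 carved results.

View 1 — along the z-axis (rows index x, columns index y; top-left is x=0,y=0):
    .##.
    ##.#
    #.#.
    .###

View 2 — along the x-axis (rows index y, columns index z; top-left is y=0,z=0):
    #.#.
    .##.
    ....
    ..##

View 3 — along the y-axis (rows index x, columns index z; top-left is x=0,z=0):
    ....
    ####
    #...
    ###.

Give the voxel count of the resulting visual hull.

10 voxels

start: 4×4×4 = 64 voxels
carve view 1 (along z, XY-mask fill 10/16): 40 voxels remain
carve view 2 (along x, YZ-mask fill 6/16): 14 voxels remain
carve view 3 (along y, XZ-mask fill 8/16): 10 voxels remain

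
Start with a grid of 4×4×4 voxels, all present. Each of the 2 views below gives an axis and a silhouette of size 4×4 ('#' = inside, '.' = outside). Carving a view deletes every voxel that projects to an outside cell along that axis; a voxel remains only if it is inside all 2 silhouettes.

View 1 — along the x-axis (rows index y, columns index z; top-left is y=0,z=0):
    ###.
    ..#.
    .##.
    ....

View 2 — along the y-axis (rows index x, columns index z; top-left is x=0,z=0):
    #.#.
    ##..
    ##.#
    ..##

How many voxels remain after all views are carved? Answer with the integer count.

13 voxels

start: 4×4×4 = 64 voxels
V1 x: intersect with YZ mask (6 set) -- 24 left
V2 y: intersect with XZ mask (9 set) -- 13 left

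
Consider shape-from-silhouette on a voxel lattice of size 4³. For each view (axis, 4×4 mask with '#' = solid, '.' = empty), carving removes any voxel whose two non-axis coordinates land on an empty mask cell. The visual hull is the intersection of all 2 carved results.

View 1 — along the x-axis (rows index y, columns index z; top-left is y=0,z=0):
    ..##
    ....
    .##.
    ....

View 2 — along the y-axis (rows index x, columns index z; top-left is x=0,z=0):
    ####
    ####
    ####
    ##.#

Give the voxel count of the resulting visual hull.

|visual hull| = 14

before carving: 64 voxels (4×4×4)
carve view 1 (along x, YZ-mask fill 4/16): 16 voxels remain
carve view 2 (along y, XZ-mask fill 15/16): 14 voxels remain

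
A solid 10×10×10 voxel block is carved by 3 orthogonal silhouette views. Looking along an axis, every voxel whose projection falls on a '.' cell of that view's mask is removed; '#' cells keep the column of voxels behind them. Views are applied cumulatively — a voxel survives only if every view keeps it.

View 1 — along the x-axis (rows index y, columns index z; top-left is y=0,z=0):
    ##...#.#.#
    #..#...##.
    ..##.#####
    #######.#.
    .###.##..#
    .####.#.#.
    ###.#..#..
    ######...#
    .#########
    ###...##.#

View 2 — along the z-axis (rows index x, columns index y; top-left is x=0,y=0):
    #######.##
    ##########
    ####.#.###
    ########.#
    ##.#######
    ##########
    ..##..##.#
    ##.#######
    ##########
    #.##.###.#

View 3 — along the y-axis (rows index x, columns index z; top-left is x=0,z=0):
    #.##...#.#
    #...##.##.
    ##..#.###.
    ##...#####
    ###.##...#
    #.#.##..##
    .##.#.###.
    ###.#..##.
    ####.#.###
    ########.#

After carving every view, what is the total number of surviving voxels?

remaining voxels: 344

initial block: 10^3 = 1000
step 1: project along x, AND mask (63/100) → |grid| = 630
step 2: project along z, AND mask (86/100) → |grid| = 540
step 3: project along y, AND mask (64/100) → |grid| = 344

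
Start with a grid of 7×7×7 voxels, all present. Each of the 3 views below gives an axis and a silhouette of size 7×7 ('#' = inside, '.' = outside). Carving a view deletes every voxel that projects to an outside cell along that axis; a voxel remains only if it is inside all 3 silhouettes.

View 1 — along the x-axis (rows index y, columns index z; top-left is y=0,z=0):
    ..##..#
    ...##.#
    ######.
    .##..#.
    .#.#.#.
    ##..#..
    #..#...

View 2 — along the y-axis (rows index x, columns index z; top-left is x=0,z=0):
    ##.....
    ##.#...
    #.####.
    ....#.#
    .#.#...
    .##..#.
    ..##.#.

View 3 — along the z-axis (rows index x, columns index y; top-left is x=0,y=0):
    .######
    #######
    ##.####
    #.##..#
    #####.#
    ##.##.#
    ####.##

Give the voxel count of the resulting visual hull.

|visual hull| = 56

initial block: 7^3 = 343
[1] x-view keeps 23 columns → grid now 161
[2] y-view keeps 20 columns → grid now 71
[3] z-view keeps 40 columns → grid now 56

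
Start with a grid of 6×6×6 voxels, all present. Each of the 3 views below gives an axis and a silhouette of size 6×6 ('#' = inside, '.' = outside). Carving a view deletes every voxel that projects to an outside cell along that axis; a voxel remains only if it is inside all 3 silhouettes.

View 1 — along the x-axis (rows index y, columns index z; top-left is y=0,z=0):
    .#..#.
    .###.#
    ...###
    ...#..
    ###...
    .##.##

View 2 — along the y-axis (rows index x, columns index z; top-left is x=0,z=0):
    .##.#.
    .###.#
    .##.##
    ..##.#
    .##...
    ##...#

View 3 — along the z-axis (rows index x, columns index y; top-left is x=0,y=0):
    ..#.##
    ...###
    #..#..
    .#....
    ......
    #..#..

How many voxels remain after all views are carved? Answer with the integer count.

start: 6×6×6 = 216 voxels
  1. axis=0 (YZ plane), |mask|=17  ⇒  voxels=102
  2. axis=1 (XZ plane), |mask|=19  ⇒  voxels=60
  3. axis=2 (XY plane), |mask|=11  ⇒  voxels=18

|visual hull| = 18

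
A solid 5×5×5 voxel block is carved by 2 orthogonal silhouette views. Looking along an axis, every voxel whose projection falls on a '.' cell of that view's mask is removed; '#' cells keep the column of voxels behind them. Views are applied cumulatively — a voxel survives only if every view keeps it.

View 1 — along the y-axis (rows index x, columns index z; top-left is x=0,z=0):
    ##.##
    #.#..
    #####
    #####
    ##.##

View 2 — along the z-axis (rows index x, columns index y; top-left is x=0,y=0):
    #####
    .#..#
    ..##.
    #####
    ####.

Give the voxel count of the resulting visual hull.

voxel count = 75

start: 5×5×5 = 125 voxels
[1] y-view keeps 20 columns → grid now 100
[2] z-view keeps 18 columns → grid now 75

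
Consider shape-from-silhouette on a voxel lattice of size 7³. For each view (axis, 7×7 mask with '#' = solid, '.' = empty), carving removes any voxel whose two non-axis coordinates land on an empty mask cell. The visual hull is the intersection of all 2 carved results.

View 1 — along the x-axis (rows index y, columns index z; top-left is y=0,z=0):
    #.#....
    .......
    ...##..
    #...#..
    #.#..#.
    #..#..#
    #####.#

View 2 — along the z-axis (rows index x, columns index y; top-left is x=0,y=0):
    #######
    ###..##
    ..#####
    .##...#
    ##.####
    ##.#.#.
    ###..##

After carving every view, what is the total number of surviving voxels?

remaining voxels: 91

full grid |V| = 343
step 1: project along x, AND mask (18/49) → |grid| = 126
step 2: project along z, AND mask (35/49) → |grid| = 91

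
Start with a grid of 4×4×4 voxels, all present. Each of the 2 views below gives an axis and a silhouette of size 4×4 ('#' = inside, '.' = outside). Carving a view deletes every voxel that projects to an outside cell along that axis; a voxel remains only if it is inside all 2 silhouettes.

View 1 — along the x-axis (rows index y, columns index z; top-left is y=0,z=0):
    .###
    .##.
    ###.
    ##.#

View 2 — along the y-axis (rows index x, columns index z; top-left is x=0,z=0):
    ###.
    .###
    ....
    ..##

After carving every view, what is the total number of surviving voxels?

start: 4×4×4 = 64 voxels
carve view 1 (along x, YZ-mask fill 11/16): 44 voxels remain
carve view 2 (along y, XZ-mask fill 8/16): 23 voxels remain

23 voxels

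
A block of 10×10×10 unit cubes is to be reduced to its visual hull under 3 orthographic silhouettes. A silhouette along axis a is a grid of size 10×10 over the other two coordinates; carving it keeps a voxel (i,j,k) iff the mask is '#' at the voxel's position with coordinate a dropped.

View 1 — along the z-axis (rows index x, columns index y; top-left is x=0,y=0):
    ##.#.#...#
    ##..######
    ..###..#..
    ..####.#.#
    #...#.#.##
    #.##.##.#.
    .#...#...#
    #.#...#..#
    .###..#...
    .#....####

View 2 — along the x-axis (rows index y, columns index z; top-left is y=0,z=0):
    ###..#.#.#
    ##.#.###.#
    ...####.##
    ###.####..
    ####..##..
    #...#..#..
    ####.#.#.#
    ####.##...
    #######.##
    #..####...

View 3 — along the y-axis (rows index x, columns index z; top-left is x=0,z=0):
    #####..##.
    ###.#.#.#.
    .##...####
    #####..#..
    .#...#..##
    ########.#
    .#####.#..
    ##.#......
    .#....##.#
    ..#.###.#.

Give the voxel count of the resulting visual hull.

before carving: 1000 voxels (10×10×10)
  1. axis=2 (XY plane), |mask|=50  ⇒  voxels=500
  2. axis=0 (YZ plane), |mask|=62  ⇒  voxels=306
  3. axis=1 (XZ plane), |mask|=56  ⇒  voxels=175

remaining voxels: 175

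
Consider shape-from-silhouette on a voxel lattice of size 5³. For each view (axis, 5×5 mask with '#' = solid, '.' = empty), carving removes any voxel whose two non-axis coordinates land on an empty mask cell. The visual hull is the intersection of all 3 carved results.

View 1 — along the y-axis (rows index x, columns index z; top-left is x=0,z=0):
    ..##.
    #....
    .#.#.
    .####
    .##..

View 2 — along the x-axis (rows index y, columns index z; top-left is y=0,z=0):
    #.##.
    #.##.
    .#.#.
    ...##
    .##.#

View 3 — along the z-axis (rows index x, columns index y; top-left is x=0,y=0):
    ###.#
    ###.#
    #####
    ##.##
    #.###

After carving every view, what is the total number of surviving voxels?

|visual hull| = 27

before carving: 125 voxels (5×5×5)
step 1: project along y, AND mask (11/25) → |grid| = 55
step 2: project along x, AND mask (13/25) → |grid| = 31
step 3: project along z, AND mask (21/25) → |grid| = 27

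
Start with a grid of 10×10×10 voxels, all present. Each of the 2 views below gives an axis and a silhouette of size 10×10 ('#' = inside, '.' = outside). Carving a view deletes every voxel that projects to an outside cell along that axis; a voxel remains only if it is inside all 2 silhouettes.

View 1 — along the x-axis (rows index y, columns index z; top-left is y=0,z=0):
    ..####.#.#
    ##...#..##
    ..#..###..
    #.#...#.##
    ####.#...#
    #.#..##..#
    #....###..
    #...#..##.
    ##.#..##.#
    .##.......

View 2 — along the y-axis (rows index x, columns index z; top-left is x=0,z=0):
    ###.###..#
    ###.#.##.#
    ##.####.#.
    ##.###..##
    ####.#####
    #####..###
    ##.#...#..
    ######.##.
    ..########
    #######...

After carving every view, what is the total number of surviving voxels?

full grid |V| = 1000
[1] x-view keeps 47 columns → grid now 470
[2] y-view keeps 72 columns → grid now 337

|visual hull| = 337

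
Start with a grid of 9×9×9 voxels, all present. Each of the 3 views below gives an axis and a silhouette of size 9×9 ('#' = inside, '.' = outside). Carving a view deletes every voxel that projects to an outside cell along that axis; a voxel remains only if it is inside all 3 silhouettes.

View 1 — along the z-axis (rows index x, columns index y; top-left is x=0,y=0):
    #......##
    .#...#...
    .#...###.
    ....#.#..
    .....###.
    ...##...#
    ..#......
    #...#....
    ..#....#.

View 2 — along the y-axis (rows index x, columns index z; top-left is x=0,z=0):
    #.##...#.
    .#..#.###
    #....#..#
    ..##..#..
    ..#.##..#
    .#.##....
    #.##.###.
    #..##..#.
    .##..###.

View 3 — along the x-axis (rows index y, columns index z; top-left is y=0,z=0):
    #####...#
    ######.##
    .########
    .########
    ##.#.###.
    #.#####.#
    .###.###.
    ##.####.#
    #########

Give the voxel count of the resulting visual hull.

full grid |V| = 729
carve view 1 (along z, XY-mask fill 22/81): 198 voxels remain
carve view 2 (along y, XZ-mask fill 37/81): 85 voxels remain
carve view 3 (along x, YZ-mask fill 65/81): 67 voxels remain

|visual hull| = 67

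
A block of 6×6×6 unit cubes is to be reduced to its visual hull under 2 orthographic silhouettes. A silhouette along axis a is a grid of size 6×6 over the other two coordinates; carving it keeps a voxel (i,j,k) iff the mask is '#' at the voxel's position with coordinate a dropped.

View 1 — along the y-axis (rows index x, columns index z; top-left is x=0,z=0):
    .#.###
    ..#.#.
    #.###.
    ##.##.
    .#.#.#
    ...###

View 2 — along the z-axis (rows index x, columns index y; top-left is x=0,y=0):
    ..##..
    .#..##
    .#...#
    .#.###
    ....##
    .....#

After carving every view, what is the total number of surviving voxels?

remaining voxels: 47

start: 6×6×6 = 216 voxels
  1. axis=1 (XZ plane), |mask|=20  ⇒  voxels=120
  2. axis=2 (XY plane), |mask|=14  ⇒  voxels=47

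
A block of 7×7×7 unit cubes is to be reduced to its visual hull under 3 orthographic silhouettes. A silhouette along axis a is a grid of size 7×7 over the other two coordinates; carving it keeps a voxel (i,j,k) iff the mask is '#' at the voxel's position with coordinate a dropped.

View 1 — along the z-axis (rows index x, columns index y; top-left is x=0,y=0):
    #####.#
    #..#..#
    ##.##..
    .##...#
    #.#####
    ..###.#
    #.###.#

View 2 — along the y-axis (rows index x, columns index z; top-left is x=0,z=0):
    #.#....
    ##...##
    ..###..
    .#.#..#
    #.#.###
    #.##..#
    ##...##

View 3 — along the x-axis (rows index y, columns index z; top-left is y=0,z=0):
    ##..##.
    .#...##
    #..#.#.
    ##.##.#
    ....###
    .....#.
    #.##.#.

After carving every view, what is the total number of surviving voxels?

57 voxels

initial block: 7^3 = 343
V1 z: intersect with XY mask (31 set) -- 217 left
V2 y: intersect with XZ mask (25 set) -- 111 left
V3 x: intersect with YZ mask (23 set) -- 57 left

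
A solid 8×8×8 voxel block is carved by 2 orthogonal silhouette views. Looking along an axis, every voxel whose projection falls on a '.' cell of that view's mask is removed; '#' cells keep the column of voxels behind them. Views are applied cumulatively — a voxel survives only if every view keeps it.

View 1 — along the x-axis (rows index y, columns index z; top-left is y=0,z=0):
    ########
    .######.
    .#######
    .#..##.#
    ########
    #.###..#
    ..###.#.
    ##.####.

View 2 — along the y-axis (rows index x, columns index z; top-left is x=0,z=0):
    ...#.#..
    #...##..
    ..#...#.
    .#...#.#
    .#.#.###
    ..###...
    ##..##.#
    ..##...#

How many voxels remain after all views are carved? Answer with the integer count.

|visual hull| = 158

initial block: 8^3 = 512
[1] x-view keeps 48 columns → grid now 384
[2] y-view keeps 26 columns → grid now 158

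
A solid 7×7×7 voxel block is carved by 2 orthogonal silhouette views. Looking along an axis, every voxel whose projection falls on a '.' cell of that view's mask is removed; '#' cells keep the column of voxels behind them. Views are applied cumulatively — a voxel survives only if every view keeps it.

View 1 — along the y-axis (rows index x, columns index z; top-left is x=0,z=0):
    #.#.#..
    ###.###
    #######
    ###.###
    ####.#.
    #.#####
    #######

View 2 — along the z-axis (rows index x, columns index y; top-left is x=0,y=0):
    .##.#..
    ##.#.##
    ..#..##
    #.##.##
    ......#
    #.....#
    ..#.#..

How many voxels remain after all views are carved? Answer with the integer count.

voxel count = 121

initial block: 7^3 = 343
step 1: project along y, AND mask (40/49) → |grid| = 280
step 2: project along z, AND mask (21/49) → |grid| = 121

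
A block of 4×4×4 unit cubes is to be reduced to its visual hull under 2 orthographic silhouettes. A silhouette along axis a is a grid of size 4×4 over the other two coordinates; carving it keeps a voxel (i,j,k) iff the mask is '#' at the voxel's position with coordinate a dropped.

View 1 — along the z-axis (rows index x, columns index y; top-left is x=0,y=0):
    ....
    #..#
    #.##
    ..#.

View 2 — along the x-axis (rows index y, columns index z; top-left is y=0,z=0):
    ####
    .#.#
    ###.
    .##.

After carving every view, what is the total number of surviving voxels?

full grid |V| = 64
step 1: project along z, AND mask (6/16) → |grid| = 24
step 2: project along x, AND mask (11/16) → |grid| = 18

remaining voxels: 18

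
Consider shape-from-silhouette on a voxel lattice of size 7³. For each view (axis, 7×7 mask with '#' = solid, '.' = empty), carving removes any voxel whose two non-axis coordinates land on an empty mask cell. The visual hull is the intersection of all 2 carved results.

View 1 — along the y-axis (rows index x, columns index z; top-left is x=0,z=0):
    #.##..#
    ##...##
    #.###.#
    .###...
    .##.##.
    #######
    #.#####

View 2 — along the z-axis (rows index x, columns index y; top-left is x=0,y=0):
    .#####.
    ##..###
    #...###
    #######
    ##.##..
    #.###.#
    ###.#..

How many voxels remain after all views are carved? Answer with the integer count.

before carving: 343 voxels (7×7×7)
after view 1 [y-axis, 33 of 49 cells solid] → remaining = 231
after view 2 [z-axis, 34 of 49 cells solid] → remaining = 156

|visual hull| = 156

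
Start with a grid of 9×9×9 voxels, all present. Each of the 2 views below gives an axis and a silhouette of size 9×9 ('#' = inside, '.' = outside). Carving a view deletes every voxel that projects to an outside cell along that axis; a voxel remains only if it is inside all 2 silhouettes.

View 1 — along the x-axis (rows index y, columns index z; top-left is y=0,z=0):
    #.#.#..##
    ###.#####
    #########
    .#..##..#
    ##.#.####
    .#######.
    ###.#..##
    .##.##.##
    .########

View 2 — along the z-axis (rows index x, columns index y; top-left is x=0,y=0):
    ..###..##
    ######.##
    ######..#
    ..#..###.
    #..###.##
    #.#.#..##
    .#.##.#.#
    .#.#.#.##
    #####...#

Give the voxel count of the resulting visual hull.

voxel count = 343

full grid |V| = 729
step 1: project along x, AND mask (60/81) → |grid| = 540
step 2: project along z, AND mask (51/81) → |grid| = 343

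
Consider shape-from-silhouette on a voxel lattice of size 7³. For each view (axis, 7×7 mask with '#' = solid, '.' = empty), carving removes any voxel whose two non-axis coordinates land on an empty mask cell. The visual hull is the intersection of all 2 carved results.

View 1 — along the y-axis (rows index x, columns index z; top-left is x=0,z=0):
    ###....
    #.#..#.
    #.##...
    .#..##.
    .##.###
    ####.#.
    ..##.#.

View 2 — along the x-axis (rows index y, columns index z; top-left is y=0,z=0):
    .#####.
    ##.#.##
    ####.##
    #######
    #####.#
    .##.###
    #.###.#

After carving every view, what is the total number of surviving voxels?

start: 7×7×7 = 343 voxels
  1. axis=1 (XZ plane), |mask|=25  ⇒  voxels=175
  2. axis=0 (YZ plane), |mask|=39  ⇒  voxels=139

139 voxels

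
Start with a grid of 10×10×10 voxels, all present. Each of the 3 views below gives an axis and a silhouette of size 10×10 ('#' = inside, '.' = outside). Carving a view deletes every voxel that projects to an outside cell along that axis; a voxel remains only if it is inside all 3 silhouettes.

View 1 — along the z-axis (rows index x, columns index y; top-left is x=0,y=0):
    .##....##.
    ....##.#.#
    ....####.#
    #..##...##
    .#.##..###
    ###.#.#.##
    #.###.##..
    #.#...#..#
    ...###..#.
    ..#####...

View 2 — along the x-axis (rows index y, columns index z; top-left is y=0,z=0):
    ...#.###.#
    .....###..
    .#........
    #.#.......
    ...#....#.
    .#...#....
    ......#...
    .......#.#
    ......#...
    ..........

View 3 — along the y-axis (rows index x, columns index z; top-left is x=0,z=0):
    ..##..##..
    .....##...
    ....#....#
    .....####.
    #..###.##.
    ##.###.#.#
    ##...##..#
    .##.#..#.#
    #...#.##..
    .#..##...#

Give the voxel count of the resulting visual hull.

|visual hull| = 40

full grid |V| = 1000
step 1: project along z, AND mask (50/100) → |grid| = 500
step 2: project along x, AND mask (19/100) → |grid| = 88
step 3: project along y, AND mask (43/100) → |grid| = 40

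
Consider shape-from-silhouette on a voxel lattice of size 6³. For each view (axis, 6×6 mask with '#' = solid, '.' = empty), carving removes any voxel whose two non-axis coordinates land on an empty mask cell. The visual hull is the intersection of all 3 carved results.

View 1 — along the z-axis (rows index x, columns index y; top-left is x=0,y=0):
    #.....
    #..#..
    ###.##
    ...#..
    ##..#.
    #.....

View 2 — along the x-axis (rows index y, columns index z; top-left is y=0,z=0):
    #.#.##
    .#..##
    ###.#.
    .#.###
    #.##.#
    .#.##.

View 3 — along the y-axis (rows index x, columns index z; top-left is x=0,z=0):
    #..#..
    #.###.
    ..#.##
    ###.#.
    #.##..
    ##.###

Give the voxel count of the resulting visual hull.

26 voxels

start: 6×6×6 = 216 voxels
after view 1 [z-axis, 13 of 36 cells solid] → remaining = 78
after view 2 [x-axis, 22 of 36 cells solid] → remaining = 49
after view 3 [y-axis, 21 of 36 cells solid] → remaining = 26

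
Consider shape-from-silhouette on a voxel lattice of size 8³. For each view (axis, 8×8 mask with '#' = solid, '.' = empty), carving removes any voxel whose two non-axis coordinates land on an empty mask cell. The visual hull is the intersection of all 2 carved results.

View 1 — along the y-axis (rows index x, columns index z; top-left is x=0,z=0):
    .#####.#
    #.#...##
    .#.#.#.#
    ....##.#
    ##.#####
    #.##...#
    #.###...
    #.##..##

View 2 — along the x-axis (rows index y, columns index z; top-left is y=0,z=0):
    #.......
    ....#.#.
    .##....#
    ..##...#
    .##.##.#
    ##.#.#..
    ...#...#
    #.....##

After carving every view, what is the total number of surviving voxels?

before carving: 512 voxels (8×8×8)
[1] y-view keeps 37 columns → grid now 296
[2] x-view keeps 23 columns → grid now 114

|visual hull| = 114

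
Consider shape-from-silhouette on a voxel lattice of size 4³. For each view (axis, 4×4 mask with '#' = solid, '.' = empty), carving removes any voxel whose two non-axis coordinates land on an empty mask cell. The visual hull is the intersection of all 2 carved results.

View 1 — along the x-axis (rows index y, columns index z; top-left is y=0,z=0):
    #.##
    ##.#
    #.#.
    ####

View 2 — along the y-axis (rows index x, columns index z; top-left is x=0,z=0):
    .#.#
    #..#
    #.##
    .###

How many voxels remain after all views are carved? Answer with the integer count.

voxel count = 30

before carving: 64 voxels (4×4×4)
carve view 1 (along x, YZ-mask fill 12/16): 48 voxels remain
carve view 2 (along y, XZ-mask fill 10/16): 30 voxels remain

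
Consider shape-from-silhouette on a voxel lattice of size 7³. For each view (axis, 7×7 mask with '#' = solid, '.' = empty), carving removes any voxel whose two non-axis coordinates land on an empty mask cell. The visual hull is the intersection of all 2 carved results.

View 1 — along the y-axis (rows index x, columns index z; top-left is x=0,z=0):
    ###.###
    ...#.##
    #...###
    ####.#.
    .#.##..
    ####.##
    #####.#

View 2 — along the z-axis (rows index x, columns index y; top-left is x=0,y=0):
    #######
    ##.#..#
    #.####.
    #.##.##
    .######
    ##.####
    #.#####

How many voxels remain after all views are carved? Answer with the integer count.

voxel count = 189

initial block: 7^3 = 343
  1. axis=1 (XZ plane), |mask|=33  ⇒  voxels=231
  2. axis=2 (XY plane), |mask|=39  ⇒  voxels=189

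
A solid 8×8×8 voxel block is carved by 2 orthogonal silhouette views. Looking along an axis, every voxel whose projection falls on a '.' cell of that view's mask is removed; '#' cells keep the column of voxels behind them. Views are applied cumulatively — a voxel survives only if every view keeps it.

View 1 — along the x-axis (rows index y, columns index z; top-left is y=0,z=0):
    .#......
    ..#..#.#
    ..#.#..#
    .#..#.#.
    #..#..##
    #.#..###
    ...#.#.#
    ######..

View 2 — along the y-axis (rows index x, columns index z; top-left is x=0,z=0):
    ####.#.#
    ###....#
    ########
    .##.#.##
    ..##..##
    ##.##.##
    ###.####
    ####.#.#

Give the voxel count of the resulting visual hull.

start: 8×8×8 = 512 voxels
[1] x-view keeps 28 columns → grid now 224
[2] y-view keeps 46 columns → grid now 165

remaining voxels: 165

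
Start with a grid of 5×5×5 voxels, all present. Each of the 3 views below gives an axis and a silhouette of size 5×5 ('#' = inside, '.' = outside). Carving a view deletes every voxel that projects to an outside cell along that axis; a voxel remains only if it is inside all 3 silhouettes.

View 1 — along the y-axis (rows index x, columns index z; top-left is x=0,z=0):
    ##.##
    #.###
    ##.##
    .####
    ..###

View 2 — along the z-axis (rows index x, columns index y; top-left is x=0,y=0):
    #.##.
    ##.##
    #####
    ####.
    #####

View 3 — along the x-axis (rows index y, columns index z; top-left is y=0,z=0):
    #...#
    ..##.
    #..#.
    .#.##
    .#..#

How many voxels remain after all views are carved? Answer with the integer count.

remaining voxels: 38

full grid |V| = 125
carve view 1 (along y, XZ-mask fill 19/25): 95 voxels remain
carve view 2 (along z, XY-mask fill 21/25): 79 voxels remain
carve view 3 (along x, YZ-mask fill 11/25): 38 voxels remain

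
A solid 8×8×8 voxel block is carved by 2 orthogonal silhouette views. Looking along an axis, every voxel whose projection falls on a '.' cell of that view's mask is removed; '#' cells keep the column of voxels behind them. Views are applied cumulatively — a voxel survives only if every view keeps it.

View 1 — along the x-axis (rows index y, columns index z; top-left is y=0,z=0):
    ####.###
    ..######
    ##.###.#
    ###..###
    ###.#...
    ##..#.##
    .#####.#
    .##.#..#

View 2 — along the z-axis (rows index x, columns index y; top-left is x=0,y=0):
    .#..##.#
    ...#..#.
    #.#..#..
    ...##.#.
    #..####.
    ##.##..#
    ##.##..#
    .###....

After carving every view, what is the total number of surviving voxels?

start: 8×8×8 = 512 voxels
after view 1 [x-axis, 44 of 64 cells solid] → remaining = 352
after view 2 [z-axis, 30 of 64 cells solid] → remaining = 165

|visual hull| = 165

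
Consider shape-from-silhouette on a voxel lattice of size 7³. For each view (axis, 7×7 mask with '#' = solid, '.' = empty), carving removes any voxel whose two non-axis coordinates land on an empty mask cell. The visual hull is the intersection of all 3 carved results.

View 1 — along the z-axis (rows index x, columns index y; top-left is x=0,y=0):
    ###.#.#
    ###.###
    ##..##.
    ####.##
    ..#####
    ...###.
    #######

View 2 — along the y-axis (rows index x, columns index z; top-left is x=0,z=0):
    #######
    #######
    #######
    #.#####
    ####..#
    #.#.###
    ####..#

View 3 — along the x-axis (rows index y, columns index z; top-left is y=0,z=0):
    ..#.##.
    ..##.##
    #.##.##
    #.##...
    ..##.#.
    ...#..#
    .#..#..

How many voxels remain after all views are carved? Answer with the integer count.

initial block: 7^3 = 343
step 1: project along z, AND mask (36/49) → |grid| = 252
step 2: project along y, AND mask (42/49) → |grid| = 216
step 3: project along x, AND mask (22/49) → |grid| = 99

remaining voxels: 99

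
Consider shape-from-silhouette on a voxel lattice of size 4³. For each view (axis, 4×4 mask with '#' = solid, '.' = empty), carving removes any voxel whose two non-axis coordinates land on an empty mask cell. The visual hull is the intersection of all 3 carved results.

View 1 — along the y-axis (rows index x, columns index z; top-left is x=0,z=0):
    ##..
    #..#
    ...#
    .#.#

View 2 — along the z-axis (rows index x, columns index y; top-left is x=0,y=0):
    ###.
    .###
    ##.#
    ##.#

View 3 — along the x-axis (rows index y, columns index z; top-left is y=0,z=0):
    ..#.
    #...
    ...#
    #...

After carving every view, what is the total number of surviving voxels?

initial block: 4^3 = 64
[1] y-view keeps 7 columns → grid now 28
[2] z-view keeps 12 columns → grid now 21
[3] x-view keeps 4 columns → grid now 4

voxel count = 4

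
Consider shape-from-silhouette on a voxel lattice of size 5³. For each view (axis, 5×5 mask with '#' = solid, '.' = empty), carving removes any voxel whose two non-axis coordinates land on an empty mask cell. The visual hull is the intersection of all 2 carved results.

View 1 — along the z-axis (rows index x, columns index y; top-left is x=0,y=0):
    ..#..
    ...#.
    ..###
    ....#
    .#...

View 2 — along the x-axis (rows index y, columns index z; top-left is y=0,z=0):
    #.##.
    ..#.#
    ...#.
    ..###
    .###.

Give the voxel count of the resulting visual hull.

before carving: 125 voxels (5×5×5)
[1] z-view keeps 7 columns → grid now 35
[2] x-view keeps 12 columns → grid now 16

|visual hull| = 16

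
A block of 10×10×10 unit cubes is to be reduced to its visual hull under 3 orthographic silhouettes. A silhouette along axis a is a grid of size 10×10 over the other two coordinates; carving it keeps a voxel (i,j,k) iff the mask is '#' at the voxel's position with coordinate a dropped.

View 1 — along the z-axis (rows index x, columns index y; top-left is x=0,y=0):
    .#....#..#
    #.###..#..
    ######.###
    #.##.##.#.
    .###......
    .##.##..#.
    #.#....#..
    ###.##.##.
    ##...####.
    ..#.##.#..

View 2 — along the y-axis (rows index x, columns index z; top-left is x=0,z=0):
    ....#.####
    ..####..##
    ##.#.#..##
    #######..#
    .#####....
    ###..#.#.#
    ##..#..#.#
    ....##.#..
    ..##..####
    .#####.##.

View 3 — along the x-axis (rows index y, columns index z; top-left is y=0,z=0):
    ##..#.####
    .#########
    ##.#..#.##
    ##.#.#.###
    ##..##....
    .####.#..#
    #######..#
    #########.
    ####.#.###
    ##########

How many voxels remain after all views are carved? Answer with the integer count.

voxel count = 208

before carving: 1000 voxels (10×10×10)
carve view 1 (along z, XY-mask fill 51/100): 510 voxels remain
carve view 2 (along y, XZ-mask fill 57/100): 292 voxels remain
carve view 3 (along x, YZ-mask fill 74/100): 208 voxels remain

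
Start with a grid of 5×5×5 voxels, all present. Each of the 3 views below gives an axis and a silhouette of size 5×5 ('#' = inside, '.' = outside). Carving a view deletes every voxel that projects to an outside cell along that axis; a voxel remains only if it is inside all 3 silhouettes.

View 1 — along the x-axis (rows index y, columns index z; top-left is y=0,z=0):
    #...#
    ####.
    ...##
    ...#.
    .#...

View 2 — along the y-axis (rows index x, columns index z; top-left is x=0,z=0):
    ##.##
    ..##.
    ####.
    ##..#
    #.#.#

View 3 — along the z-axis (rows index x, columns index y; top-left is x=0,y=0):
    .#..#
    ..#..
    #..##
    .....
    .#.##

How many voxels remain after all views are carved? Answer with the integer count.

|visual hull| = 10

start: 5×5×5 = 125 voxels
  1. axis=0 (YZ plane), |mask|=10  ⇒  voxels=50
  2. axis=1 (XZ plane), |mask|=16  ⇒  voxels=32
  3. axis=2 (XY plane), |mask|=9  ⇒  voxels=10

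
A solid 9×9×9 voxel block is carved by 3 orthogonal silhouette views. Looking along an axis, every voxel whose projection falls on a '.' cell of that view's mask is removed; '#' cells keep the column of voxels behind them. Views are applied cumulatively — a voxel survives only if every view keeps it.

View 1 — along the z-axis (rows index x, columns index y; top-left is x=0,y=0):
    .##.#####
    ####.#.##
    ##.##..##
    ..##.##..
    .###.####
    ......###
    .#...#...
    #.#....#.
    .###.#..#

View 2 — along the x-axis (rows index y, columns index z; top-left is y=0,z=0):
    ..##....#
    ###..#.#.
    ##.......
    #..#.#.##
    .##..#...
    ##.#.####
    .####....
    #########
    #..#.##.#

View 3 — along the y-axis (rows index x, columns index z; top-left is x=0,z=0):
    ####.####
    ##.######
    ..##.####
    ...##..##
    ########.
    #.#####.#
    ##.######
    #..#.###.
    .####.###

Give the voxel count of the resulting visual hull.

initial block: 9^3 = 729
  1. axis=2 (XY plane), |mask|=44  ⇒  voxels=396
  2. axis=0 (YZ plane), |mask|=43  ⇒  voxels=224
  3. axis=1 (XZ plane), |mask|=61  ⇒  voxels=177

remaining voxels: 177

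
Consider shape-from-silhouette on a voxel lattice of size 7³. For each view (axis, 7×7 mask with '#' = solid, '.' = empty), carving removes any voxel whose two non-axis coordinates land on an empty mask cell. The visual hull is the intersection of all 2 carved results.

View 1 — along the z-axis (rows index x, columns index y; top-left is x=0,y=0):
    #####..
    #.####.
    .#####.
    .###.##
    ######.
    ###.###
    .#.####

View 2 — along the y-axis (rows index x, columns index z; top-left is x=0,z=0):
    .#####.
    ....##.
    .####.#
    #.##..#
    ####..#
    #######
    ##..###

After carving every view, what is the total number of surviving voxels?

voxel count = 177

initial block: 7^3 = 343
[1] z-view keeps 37 columns → grid now 259
[2] y-view keeps 33 columns → grid now 177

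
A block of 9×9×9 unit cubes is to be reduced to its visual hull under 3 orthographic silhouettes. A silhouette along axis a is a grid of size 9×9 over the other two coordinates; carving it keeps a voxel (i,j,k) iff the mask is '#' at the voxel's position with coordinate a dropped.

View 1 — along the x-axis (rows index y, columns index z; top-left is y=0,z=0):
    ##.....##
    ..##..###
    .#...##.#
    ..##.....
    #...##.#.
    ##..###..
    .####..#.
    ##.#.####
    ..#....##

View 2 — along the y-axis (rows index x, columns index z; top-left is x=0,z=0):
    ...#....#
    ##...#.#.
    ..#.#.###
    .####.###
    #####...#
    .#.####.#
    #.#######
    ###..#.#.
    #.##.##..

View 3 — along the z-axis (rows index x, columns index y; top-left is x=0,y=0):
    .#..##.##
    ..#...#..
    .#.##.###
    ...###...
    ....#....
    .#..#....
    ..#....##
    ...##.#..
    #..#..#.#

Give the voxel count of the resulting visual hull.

initial block: 9^3 = 729
[1] x-view keeps 39 columns → grid now 351
[2] y-view keeps 48 columns → grid now 208
[3] z-view keeps 29 columns → grid now 64

|visual hull| = 64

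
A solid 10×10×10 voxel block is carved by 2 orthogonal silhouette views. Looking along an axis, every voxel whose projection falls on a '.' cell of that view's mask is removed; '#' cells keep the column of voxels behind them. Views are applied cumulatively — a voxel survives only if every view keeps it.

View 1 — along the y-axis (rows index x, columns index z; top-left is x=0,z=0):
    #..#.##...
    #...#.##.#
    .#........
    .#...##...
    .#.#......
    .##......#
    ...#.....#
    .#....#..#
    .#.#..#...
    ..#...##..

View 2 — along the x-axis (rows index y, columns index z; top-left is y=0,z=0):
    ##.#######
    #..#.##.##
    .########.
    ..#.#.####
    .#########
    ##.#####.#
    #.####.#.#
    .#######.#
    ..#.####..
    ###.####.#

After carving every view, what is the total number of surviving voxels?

voxel count = 219

start: 10×10×10 = 1000 voxels
V1 y: intersect with XZ mask (29 set) -- 290 left
V2 x: intersect with YZ mask (74 set) -- 219 left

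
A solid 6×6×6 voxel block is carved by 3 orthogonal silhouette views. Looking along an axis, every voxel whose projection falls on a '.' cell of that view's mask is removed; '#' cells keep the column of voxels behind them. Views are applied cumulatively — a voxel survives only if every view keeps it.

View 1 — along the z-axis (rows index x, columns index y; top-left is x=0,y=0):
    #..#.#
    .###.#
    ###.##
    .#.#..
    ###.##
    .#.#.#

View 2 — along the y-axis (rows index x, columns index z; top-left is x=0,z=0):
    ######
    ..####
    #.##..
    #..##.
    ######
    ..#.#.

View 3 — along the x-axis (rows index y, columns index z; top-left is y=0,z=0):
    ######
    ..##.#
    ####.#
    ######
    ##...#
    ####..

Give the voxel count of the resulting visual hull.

remaining voxels: 69

before carving: 216 voxels (6×6×6)
carve view 1 (along z, XY-mask fill 22/36): 132 voxels remain
carve view 2 (along y, XZ-mask fill 24/36): 91 voxels remain
carve view 3 (along x, YZ-mask fill 27/36): 69 voxels remain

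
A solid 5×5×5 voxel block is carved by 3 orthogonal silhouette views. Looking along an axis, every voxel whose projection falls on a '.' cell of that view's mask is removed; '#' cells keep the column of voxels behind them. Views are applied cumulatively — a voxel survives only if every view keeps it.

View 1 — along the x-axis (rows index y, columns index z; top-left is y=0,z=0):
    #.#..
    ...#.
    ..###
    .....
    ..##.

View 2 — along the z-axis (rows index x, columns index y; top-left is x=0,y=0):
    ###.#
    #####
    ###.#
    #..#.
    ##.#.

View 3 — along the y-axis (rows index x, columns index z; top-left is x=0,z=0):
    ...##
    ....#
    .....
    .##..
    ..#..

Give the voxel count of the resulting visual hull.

before carving: 125 voxels (5×5×5)
[1] x-view keeps 8 columns → grid now 40
[2] z-view keeps 18 columns → grid now 29
[3] y-view keeps 6 columns → grid now 7

7 voxels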